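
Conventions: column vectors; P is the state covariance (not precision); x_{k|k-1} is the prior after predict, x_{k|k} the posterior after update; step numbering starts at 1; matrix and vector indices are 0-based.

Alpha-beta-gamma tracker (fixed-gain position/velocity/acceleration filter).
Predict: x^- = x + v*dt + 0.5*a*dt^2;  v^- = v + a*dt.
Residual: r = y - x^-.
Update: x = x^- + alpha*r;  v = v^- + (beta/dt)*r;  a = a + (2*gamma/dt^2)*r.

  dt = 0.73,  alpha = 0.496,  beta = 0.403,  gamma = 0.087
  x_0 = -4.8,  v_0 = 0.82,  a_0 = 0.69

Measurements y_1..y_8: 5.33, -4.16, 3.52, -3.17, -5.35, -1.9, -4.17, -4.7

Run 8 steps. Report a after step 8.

step 1: x_pred=-4.0175  r=9.3475  x^+=0.6188  v^+=6.4841  a^+=3.7421
step 2: x_pred=6.3493  r=-10.5093  x^+=1.1367  v^+=3.4141  a^+=0.3107
step 3: x_pred=3.7118  r=-0.1918  x^+=3.6166  v^+=3.5350  a^+=0.2481
step 4: x_pred=6.2633  r=-9.4333  x^+=1.5844  v^+=-1.4916  a^+=-2.8321
step 5: x_pred=-0.2591  r=-5.0909  x^+=-2.7842  v^+=-6.3695  a^+=-4.4943
step 6: x_pred=-8.6314  r=6.7314  x^+=-5.2926  v^+=-5.9342  a^+=-2.2964
step 7: x_pred=-10.2365  r=6.0665  x^+=-7.2275  v^+=-4.2616  a^+=-0.3156
step 8: x_pred=-10.4226  r=5.7226  x^+=-7.5842  v^+=-1.3328  a^+=1.5529

a_post = 1.5529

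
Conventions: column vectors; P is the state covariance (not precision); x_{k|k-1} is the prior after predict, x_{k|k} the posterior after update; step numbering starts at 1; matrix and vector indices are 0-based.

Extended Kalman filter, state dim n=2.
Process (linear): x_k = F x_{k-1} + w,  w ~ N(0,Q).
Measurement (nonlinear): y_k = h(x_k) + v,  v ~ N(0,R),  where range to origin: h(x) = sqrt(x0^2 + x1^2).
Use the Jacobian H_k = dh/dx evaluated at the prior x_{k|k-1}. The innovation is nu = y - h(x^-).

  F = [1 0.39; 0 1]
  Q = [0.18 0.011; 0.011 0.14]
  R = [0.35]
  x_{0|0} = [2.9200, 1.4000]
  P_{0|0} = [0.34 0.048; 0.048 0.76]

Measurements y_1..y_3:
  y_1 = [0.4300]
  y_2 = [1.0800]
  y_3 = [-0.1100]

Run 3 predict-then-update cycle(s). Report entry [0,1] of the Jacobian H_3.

H_jac[0,1] = -0.2813

step 1: x^-=[3.4660, 1.4000]  P^-=[0.6730 0.3554; 0.3554 0.9000]  H_jac=[0.9272 0.3745]  S=[1.3017]  K=[0.5817; 0.5121]  nu=[-3.3081]  x^+=[1.5418, -0.2941]  P^+=[0.2326 -0.0323; -0.0323 0.5586]
step 2: x^-=[1.4271, -0.2941]  P^-=[0.4724 0.1965; 0.1965 0.6986]  H_jac=[0.9794 -0.2018]  S=[0.7539]  K=[0.5611; 0.0683]  nu=[-0.3771]  x^+=[1.2155, -0.3198]  P^+=[0.2350 0.1676; 0.1676 0.6951]
step 3: x^-=[1.0908, -0.3198]  P^-=[0.6515 0.4497; 0.4497 0.8351]  H_jac=[0.9596 -0.2813]  S=[0.7732]  K=[0.6449; 0.2543]  nu=[-1.2467]  x^+=[0.2868, -0.6368]  P^+=[0.3299 0.3229; 0.3229 0.7851]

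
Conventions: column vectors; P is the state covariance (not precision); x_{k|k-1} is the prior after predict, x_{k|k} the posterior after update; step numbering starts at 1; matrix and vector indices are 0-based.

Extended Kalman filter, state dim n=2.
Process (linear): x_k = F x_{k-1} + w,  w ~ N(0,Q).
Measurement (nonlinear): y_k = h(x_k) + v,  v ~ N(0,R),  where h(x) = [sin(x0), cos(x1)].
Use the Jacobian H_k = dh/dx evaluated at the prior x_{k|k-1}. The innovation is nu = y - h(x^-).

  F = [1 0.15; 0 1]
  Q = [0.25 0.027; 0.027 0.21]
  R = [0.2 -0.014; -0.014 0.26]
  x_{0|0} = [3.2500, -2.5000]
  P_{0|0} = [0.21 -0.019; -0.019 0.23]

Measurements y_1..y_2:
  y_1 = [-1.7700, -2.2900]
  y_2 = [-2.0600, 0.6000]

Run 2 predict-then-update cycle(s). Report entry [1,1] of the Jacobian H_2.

step 1: x^-=[2.8750, -2.5000]  P^-=[0.4595 0.0425; 0.0425 0.4400]  H_jac=[-0.9647 0.0000; 0.0000 0.5985]  S=[0.6276 -0.0385; -0.0385 0.4176]  K=[-0.7065 -0.0043; -0.0268 0.6281]  nu=[-2.0334, -1.4889]  x^+=[4.3181, -3.3808]  P^+=[0.1464 0.0147; 0.0147 0.2735]
step 2: x^-=[3.8110, -3.3808]  P^-=[0.4070 0.0827; 0.0827 0.4835]  H_jac=[-0.7842 0.0000; 0.0000 -0.2369]  S=[0.4503 0.0014; 0.0014 0.2871]  K=[-0.7086 -0.0649; -0.1428 -0.3982]  nu=[-1.4395, 1.5715]  x^+=[4.7290, -3.8010]  P^+=[0.1796 0.0293; 0.0293 0.4286]

H_jac[1,1] = -0.2369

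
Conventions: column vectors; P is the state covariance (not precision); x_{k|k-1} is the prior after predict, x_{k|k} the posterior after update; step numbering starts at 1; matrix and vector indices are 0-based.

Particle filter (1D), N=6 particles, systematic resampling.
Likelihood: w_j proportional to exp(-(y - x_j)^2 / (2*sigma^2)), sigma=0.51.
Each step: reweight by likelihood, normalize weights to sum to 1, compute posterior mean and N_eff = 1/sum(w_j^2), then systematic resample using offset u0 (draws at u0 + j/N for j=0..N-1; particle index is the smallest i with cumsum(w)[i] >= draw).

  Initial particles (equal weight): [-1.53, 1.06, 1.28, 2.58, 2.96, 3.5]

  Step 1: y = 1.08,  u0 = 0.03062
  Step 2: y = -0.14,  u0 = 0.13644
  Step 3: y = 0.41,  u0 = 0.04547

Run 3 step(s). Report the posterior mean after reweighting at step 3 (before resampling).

step 1: w=[0.0000, 0.5152, 0.4774, 0.0068, 0.0006, 0.0000]  mean=1.1765  Neff=2.0268  idx=[1, 1, 1, 2, 2, 2]
step 2: w=[0.2506, 0.2506, 0.2506, 0.0827, 0.0827, 0.0827]  mean=1.1146  Neff=4.7865  idx=[0, 1, 1, 2, 3, 5]
step 3: w=[0.1980, 0.1980, 0.1980, 0.1980, 0.1041, 0.1041]  mean=1.1058  Neff=5.6049  idx=[0, 1, 1, 2, 3, 4]

post_mean = 1.1058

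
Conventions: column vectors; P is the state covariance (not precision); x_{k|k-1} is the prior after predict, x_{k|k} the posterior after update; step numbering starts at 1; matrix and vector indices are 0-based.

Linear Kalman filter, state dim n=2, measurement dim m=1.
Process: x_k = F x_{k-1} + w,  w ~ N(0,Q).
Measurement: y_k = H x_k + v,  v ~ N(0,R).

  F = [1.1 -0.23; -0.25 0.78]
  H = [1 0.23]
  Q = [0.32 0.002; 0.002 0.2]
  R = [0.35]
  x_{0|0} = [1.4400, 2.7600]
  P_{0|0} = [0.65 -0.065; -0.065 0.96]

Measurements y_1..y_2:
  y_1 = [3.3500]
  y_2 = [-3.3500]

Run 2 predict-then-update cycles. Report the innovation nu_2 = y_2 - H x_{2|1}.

innov = [-5.8905]

step 1: x^-=[0.9492, 1.7928]  P^-=[1.1902 -0.4085; -0.4085 0.8500]  S=[1.3972]  K=[0.7846; -0.1524]  nu=[1.9885]  x^+=[2.5093, 1.4897]  P^+=[0.3301 -0.2414; -0.2414 0.8176]
step 2: x^-=[2.4176, 0.5347]  P^-=[0.8848 -0.4564; -0.4564 0.8122]  S=[1.0678]  K=[0.7303; -0.2525]  nu=[-5.8905]  x^+=[-1.8844, 2.0221]  P^+=[0.3153 -0.2595; -0.2595 0.7441]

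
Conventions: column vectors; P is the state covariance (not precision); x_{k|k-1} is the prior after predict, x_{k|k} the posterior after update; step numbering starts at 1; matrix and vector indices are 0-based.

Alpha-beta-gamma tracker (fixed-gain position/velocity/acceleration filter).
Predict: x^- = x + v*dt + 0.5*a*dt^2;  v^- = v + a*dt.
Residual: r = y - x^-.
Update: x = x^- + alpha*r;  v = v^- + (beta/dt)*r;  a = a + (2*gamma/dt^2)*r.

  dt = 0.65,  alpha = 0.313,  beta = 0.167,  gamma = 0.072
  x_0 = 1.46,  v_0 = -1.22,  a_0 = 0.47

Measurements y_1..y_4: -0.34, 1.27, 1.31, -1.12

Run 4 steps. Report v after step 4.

v_post = 0.3807

step 1: x_pred=0.7663  r=-1.1063  x^+=0.4200  v^+=-1.1987  a^+=0.0929
step 2: x_pred=-0.3395  r=1.6095  x^+=0.1643  v^+=-0.7248  a^+=0.6415
step 3: x_pred=-0.1713  r=1.4813  x^+=0.2923  v^+=0.0728  a^+=1.1464
step 4: x_pred=0.5818  r=-1.7018  x^+=0.0491  v^+=0.3807  a^+=0.5664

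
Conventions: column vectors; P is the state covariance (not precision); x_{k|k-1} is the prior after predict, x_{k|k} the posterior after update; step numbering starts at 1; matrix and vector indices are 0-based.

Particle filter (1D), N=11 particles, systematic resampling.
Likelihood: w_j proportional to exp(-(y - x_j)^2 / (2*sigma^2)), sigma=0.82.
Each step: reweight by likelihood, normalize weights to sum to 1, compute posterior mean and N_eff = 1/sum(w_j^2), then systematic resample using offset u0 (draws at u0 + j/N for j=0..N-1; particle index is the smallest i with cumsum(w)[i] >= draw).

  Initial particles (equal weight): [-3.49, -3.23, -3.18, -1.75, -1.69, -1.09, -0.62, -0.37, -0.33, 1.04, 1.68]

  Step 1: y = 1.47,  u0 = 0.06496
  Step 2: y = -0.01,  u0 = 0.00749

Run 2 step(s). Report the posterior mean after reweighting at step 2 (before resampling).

step 1: w=[0.0000, 0.0000, 0.0000, 0.0002, 0.0003, 0.0037, 0.0189, 0.0392, 0.0437, 0.4236, 0.4704]  mean=1.1853  Neff=2.4720  idx=[8, 9, 9, 9, 9, 9, 10, 10, 10, 10, 10]
step 2: w=[0.2486, 0.1182, 0.1182, 0.1182, 0.1182, 0.1182, 0.0321, 0.0321, 0.0321, 0.0321, 0.0321]  mean=0.8020  Neff=7.3094  idx=[0, 0, 0, 1, 2, 2, 3, 4, 5, 5, 8]

post_mean = 0.8020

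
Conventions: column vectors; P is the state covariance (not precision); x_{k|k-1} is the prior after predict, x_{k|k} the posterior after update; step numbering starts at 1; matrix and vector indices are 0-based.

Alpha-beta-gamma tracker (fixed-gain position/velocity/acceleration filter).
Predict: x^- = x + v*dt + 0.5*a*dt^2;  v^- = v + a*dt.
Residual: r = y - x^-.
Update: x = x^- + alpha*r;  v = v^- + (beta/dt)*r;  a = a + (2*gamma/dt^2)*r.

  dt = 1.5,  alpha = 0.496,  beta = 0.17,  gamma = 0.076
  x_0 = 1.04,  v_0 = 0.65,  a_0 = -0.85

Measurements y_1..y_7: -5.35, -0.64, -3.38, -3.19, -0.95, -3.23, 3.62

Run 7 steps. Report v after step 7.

step 1: x_pred=1.0588  r=-6.4087  x^+=-2.1200  v^+=-1.3513  a^+=-1.2829
step 2: x_pred=-5.5903  r=4.9503  x^+=-3.1349  v^+=-2.7147  a^+=-0.9485
step 3: x_pred=-8.2741  r=4.8941  x^+=-5.8466  v^+=-3.5828  a^+=-0.6179
step 4: x_pred=-11.9160  r=8.7260  x^+=-7.5879  v^+=-3.5207  a^+=-0.0284
step 5: x_pred=-12.9010  r=11.9510  x^+=-6.9733  v^+=-2.2089  a^+=0.7789
step 6: x_pred=-9.4104  r=6.1804  x^+=-6.3449  v^+=-0.3401  a^+=1.1965
step 7: x_pred=-5.5090  r=9.1290  x^+=-0.9810  v^+=2.4893  a^+=1.8132

v_post = 2.4893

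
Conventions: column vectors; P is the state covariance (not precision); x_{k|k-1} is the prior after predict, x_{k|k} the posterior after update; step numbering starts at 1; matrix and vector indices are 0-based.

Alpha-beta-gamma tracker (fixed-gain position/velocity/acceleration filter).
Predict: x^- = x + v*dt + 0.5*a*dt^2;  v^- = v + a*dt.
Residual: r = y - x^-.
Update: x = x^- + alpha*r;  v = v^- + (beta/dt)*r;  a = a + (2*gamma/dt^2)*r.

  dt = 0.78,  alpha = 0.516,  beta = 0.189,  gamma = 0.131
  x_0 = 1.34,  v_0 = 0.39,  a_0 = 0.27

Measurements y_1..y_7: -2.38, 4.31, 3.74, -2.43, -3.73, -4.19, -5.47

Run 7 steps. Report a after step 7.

step 1: x_pred=1.7263  r=-4.1063  x^+=-0.3925  v^+=-0.3944  a^+=-1.4983
step 2: x_pred=-1.1560  r=5.4660  x^+=1.6645  v^+=-0.2387  a^+=0.8555
step 3: x_pred=1.7386  r=2.0014  x^+=2.7713  v^+=0.9136  a^+=1.7174
step 4: x_pred=4.0063  r=-6.4363  x^+=0.6852  v^+=0.6936  a^+=-1.0543
step 5: x_pred=0.9055  r=-4.6355  x^+=-1.4864  v^+=-1.2520  a^+=-3.0505
step 6: x_pred=-3.3910  r=-0.7990  x^+=-3.8033  v^+=-3.8250  a^+=-3.3946
step 7: x_pred=-7.8194  r=2.3494  x^+=-6.6071  v^+=-5.9036  a^+=-2.3829

a_post = -2.3829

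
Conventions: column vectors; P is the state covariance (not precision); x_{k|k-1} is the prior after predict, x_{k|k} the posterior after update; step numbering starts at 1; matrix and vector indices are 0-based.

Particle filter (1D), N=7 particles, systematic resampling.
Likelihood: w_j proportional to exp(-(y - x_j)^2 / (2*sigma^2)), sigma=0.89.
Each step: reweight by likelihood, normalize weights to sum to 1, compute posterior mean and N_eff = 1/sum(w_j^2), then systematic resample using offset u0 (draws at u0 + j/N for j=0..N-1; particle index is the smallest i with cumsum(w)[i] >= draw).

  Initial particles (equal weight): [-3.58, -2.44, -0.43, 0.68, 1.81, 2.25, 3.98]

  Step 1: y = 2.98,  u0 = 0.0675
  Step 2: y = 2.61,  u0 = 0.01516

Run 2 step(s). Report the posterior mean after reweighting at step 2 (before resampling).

step 1: w=[0.0000, 0.0000, 0.0004, 0.0208, 0.2473, 0.4193, 0.3122]  mean=2.6476  Neff=2.9863  idx=[4, 4, 5, 5, 5, 6, 6]
step 2: w=[0.1417, 0.1417, 0.1956, 0.1956, 0.1956, 0.0649, 0.0649]  mean=2.3499  Neff=6.1218  idx=[0, 1, 2, 2, 3, 4, 5]

post_mean = 2.3499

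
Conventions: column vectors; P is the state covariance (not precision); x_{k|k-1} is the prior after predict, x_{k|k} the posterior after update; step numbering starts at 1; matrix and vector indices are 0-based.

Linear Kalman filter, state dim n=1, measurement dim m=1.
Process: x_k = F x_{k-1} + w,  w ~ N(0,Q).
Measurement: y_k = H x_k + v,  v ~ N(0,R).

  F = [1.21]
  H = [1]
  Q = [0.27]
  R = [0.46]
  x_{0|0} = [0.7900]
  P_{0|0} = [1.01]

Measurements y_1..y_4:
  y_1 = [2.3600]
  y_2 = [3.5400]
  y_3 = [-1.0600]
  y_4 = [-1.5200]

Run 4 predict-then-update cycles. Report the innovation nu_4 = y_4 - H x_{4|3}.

innov = [-2.5854]

step 1: x^-=[0.9559]  P^-=[1.7487]  S=[2.2087]  K=[0.7917]  nu=[1.4041]  x^+=[2.0676]  P^+=[0.3642]
step 2: x^-=[2.5018]  P^-=[0.8032]  S=[1.2632]  K=[0.6359]  nu=[1.0382]  x^+=[3.1619]  P^+=[0.2925]
step 3: x^-=[3.8259]  P^-=[0.6982]  S=[1.1582]  K=[0.6028]  nu=[-4.8859]  x^+=[0.8805]  P^+=[0.2773]
step 4: x^-=[1.0654]  P^-=[0.6760]  S=[1.1360]  K=[0.5951]  nu=[-2.5854]  x^+=[-0.4731]  P^+=[0.2737]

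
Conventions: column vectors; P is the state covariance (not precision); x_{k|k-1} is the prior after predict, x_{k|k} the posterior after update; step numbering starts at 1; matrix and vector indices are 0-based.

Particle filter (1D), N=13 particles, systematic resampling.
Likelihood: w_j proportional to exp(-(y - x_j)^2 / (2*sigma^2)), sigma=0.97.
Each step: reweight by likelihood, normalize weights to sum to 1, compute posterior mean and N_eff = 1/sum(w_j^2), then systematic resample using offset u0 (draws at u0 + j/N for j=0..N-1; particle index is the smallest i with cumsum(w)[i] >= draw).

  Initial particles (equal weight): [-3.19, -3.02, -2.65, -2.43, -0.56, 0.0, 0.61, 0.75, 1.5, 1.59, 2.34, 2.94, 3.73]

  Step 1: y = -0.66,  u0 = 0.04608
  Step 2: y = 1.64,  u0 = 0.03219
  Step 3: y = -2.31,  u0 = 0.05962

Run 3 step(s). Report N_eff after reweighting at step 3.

N_eff = 3.6874

step 1: w=[0.0107, 0.0166, 0.0391, 0.0607, 0.3191, 0.2545, 0.1361, 0.1115, 0.0269, 0.0218, 0.0027, 0.0003, 0.0000]  mean=-0.2652  Neff=4.8937  idx=[2, 3, 4, 4, 4, 4, 5, 5, 5, 6, 6, 7, 8]
step 2: w=[0.0000, 0.0000, 0.0201, 0.0201, 0.0201, 0.0201, 0.0629, 0.0629, 0.0629, 0.1494, 0.1494, 0.1724, 0.2599]  mean=0.6563  Neff=6.4365  idx=[3, 6, 7, 8, 9, 9, 10, 11, 11, 11, 12, 12, 12]
step 3: w=[0.4602, 0.1375, 0.1375, 0.1375, 0.0252, 0.0252, 0.0252, 0.0162, 0.0162, 0.0162, 0.0010, 0.0010, 0.0010]  mean=-0.1704  Neff=3.6874  idx=[0, 0, 0, 0, 0, 0, 1, 2, 2, 3, 3, 5, 9]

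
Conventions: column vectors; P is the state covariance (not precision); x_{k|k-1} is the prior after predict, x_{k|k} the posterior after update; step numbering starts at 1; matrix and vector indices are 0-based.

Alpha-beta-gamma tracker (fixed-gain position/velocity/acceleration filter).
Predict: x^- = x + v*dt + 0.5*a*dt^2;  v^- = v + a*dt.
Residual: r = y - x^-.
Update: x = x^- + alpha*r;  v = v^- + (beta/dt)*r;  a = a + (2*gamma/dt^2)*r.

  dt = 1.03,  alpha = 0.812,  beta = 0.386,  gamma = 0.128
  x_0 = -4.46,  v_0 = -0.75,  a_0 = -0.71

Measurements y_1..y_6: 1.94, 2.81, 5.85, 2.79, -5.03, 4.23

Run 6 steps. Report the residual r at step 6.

resid = 11.8078

step 1: x_pred=-5.6091  r=7.5491  x^+=0.5208  v^+=1.3478  a^+=1.1116
step 2: x_pred=2.4987  r=0.3113  x^+=2.7515  v^+=2.6095  a^+=1.1868
step 3: x_pred=6.0687  r=-0.2187  x^+=5.8911  v^+=3.7499  a^+=1.1340
step 4: x_pred=10.3550  r=-7.5650  x^+=4.2122  v^+=2.0828  a^+=-0.6915
step 5: x_pred=5.9907  r=-11.0207  x^+=-2.9581  v^+=-2.7595  a^+=-3.3508
step 6: x_pred=-7.5778  r=11.8078  x^+=2.0101  v^+=-1.7858  a^+=-0.5015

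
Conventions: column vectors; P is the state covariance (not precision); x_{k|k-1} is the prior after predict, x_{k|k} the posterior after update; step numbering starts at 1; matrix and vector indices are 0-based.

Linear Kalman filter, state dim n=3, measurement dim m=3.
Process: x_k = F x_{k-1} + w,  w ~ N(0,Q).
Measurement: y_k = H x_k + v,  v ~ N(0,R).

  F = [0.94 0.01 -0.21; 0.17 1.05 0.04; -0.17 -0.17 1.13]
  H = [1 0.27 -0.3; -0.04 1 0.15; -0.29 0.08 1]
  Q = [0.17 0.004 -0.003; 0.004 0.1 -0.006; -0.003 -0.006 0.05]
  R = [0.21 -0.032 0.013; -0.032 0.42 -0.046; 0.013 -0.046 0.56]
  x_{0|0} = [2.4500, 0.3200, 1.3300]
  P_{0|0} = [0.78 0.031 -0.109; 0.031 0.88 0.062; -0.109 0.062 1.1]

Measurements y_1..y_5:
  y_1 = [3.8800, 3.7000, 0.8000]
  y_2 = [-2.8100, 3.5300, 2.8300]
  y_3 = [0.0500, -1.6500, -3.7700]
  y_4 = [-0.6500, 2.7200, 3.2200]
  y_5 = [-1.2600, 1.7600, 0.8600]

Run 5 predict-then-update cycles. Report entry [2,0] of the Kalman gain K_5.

K[2,0] = -0.1125

step 1: x^-=[2.0269, 0.8057, 1.0320]  P^-=[0.9512 0.1454 -0.5119; 0.1454 1.1093 -0.0894; -0.5119 -0.0894 1.5224]  S=[1.7792 0.2451 -1.2738; 0.2451 1.5328 0.1918; -1.2738 0.1918 2.4454]  K=[0.6931 -0.0973 0.0513; 0.1937 0.6764 0.0303; -0.1280 0.0482 0.6099]  nu=[1.9452, 2.8206, 0.2913]  x^+=[3.1156, 3.0992, 1.0967]  P^+=[0.2010 -0.0733 0.1064; -0.0733 0.2819 -0.0554; 0.1064 -0.0554 0.3730]
step 2: x^-=[2.7294, 3.8277, 0.1827]  P^-=[0.3210 -0.0241 0.0019; -0.0241 0.3878 -0.0757; 0.0019 -0.0757 0.5164]  S=[0.6038 0.0327 -0.2432; 0.0327 0.7991 -0.0035; -0.2432 -0.0035 1.0937]  K=[0.5373 -0.0678 0.0341; 0.1456 0.4663 -0.0006; -0.1098 0.0085 0.4417]  nu=[-6.5181, -0.2159, 3.1326]  x^+=[-0.6509, 2.7763, 2.2803]  P^+=[0.1530 -0.0528 0.0778; -0.0528 0.1968 -0.0509; 0.0778 -0.0509 0.2722]
step 3: x^-=[-1.0630, 2.8957, 2.2154]  P^-=[0.2857 -0.0126 -0.0008; -0.0126 0.2997 -0.0680; -0.0008 -0.0680 0.3943]  S=[0.5578 0.0248 -0.1993; 0.0248 0.7097 -0.0246; -0.1993 -0.0246 0.9704]  K=[0.5151 -0.0514 0.0172; 0.1402 0.4037 -0.0025; -0.1115 0.0046 0.3781]  nu=[0.9957, -4.9205, -6.5253]  x^+=[-0.4094, 1.0656, -0.3858]  P^+=[0.1404 -0.0427 0.0628; -0.0427 0.1701 -0.0442; 0.0628 -0.0442 0.2319]
step 4: x^-=[-0.2931, 1.0339, -0.5475]  P^-=[0.2789 -0.0061 -0.0069; -0.0061 0.2739 -0.0615; -0.0069 -0.0615 0.3454]  S=[0.5508 0.0241 -0.1883; 0.0241 0.6842 -0.0290; -0.1883 -0.0290 0.9251]  K=[0.5116 -0.0444 0.0073; 0.1399 0.3822 -0.0005; -0.1123 0.0048 0.3475]  nu=[-0.8002, 1.7565, 3.5998]  x^+=[-0.7544, 1.5915, 0.8019]  P^+=[0.1358 -0.0382 0.0552; -0.0382 0.1605 -0.0400; 0.0552 -0.0400 0.2121]
step 5: x^-=[-0.8616, 1.5749, 0.7638]  P^-=[0.2770 -0.0033 -0.0104; -0.0033 0.2650 -0.0580; -0.0104 -0.0580 0.3214]  S=[0.5492 0.0241 -0.1836; 0.0241 0.6757 -0.0302; -0.1836 -0.0302 0.9033]  K=[0.5110 -0.0417 0.0017; 0.1400 0.3746 0.0013; -0.1125 0.0050 0.3313]  nu=[-0.5945, 0.0361, -0.2796]  x^+=[-1.1673, 1.5048, 0.7382]  P^+=[0.1338 -0.0363 0.0512; -0.0363 0.1570 -0.0378; 0.0512 -0.0378 0.2017]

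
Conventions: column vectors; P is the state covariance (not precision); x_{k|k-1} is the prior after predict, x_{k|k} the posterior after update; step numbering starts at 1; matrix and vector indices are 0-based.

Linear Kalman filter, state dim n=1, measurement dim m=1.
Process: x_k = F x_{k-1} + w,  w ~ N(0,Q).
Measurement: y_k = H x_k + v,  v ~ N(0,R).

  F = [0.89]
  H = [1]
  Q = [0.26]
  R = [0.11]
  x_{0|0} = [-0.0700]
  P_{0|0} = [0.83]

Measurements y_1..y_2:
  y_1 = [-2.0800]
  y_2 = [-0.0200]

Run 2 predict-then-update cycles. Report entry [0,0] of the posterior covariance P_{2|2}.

P_post[0,0] = 0.0830

step 1: x^-=[-0.0623]  P^-=[0.9174]  S=[1.0274]  K=[0.8929]  nu=[-2.0177]  x^+=[-1.8640]  P^+=[0.0982]
step 2: x^-=[-1.6589]  P^-=[0.3378]  S=[0.4478]  K=[0.7544]  nu=[1.6389]  x^+=[-0.4226]  P^+=[0.0830]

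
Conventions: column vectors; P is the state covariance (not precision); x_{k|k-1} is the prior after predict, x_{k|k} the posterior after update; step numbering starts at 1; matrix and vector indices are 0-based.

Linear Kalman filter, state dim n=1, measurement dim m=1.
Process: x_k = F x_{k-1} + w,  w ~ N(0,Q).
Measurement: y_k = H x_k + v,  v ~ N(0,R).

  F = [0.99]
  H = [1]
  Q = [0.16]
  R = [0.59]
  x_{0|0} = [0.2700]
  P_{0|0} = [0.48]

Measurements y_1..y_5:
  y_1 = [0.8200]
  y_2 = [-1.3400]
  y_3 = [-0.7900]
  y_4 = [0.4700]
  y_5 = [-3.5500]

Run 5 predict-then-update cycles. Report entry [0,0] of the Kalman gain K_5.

K[0,0] = 0.3998

step 1: x^-=[0.2673]  P^-=[0.6304]  S=[1.2204]  K=[0.5166]  nu=[0.5527]  x^+=[0.5528]  P^+=[0.3048]
step 2: x^-=[0.5473]  P^-=[0.4587]  S=[1.0487]  K=[0.4374]  nu=[-1.8873]  x^+=[-0.2782]  P^+=[0.2581]
step 3: x^-=[-0.2754]  P^-=[0.4129]  S=[1.0029]  K=[0.4117]  nu=[-0.5146]  x^+=[-0.4873]  P^+=[0.2429]
step 4: x^-=[-0.4824]  P^-=[0.3981]  S=[0.9881]  K=[0.4029]  nu=[0.9524]  x^+=[-0.0987]  P^+=[0.2377]
step 5: x^-=[-0.0977]  P^-=[0.3930]  S=[0.9830]  K=[0.3998]  nu=[-3.4523]  x^+=[-1.4779]  P^+=[0.2359]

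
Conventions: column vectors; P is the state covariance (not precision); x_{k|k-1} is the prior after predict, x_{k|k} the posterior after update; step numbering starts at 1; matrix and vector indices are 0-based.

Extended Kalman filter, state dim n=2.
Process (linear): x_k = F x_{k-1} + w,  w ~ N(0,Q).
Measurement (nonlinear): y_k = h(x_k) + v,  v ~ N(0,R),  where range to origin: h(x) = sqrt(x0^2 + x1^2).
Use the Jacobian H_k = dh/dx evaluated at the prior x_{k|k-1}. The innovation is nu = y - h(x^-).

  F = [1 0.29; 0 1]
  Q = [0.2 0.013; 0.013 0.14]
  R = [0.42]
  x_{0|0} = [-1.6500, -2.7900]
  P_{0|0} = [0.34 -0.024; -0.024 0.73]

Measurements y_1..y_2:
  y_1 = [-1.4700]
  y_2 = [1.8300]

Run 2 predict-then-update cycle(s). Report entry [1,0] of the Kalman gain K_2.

step 1: x^-=[-2.4591, -2.7900]  P^-=[0.5875 0.2007; 0.2007 0.8700]  H_jac=[-0.6612 -0.7502]  S=[1.3656]  K=[-0.3947; -0.5751]  nu=[-5.1890]  x^+=[-0.4109, 0.1943]  P^+=[0.3747 -0.1093; -0.1093 0.4183]
step 2: x^-=[-0.3546, 0.1943]  P^-=[0.5465 0.0250; 0.0250 0.5583]  H_jac=[-0.8770 0.4806]  S=[0.9481]  K=[-0.4928; 0.2599]  nu=[1.4257]  x^+=[-1.0571, 0.5648]  P^+=[0.3163 0.1464; 0.1464 0.4943]

K[1,0] = 0.2599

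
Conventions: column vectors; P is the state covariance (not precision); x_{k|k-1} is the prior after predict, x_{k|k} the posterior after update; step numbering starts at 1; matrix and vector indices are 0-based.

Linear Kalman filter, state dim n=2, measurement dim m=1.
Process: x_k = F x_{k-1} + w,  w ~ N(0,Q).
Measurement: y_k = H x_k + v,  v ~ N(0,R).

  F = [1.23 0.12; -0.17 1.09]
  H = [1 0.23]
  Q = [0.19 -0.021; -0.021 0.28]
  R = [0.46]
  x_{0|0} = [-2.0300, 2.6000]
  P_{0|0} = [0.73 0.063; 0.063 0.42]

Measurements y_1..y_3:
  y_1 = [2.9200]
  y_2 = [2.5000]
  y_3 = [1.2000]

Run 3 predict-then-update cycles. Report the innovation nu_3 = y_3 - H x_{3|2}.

step 1: x^-=[-2.1849, 3.1791]  P^-=[1.3191 -0.0355; -0.0355 0.7768]  S=[1.8038]  K=[0.7267; 0.0793]  nu=[4.3737]  x^+=[0.9936, 3.5261]  P^+=[0.3664 -0.1395; -0.1395 0.7654]
step 2: x^-=[1.6453, 3.6746]  P^-=[0.7141 -0.1817; -0.1817 1.2517]  S=[1.1568]  K=[0.5812; 0.0918]  nu=[0.0096]  x^+=[1.6508, 3.6754]  P^+=[0.3234 -0.2434; -0.2434 1.2419]
step 3: x^-=[2.4716, 3.7256]  P^-=[0.6252 -0.2476; -0.2476 1.8551]  S=[1.0695]  K=[0.5314; 0.1675]  nu=[-2.1285]  x^+=[1.3406, 3.3692]  P^+=[0.3233 -0.3427; -0.3427 1.8251]

innov = [-2.1285]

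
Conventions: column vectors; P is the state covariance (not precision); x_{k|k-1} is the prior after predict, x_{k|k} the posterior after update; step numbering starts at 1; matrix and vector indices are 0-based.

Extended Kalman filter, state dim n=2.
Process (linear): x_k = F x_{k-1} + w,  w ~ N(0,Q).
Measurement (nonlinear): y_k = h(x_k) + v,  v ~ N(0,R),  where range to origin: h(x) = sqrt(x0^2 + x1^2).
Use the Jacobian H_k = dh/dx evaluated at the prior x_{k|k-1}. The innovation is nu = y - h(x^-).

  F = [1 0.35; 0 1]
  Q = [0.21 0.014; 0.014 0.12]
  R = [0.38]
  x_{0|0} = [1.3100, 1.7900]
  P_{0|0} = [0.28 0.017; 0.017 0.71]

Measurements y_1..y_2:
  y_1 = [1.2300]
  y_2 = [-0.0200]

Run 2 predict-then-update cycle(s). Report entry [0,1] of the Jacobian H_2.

step 1: x^-=[1.9365, 1.7900]  P^-=[0.5889 0.2795; 0.2795 0.8300]  H_jac=[0.7343 0.6788]  S=[1.3586]  K=[0.4579; 0.5658]  nu=[-1.4071]  x^+=[1.2922, 0.9939]  P^+=[0.3040 -0.0725; -0.0725 0.3951]
step 2: x^-=[1.6400, 0.9939]  P^-=[0.5116 0.0798; 0.0798 0.5151]  H_jac=[0.8552 0.5183]  S=[0.9633]  K=[0.4971; 0.3480]  nu=[-1.9377]  x^+=[0.6767, 0.3196]  P^+=[0.2735 -0.0869; -0.0869 0.3985]

H_jac[0,1] = 0.5183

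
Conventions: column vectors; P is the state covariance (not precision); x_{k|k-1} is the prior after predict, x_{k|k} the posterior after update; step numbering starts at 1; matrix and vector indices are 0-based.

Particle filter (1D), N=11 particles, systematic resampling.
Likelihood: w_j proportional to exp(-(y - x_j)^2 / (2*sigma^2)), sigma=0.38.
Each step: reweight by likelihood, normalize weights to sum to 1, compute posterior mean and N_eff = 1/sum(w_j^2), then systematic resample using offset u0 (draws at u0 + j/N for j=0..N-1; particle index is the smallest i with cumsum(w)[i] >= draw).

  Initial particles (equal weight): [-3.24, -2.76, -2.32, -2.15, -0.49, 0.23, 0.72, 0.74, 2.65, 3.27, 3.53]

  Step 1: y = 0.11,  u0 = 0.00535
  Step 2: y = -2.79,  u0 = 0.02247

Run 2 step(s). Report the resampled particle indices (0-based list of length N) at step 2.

resampled_idx = [0, 0, 0, 0, 0, 0, 1, 1, 1, 1, 1]

step 1: w=[0.0000, 0.0000, 0.0000, 0.0000, 0.1627, 0.5382, 0.1560, 0.1431, 0.0000, 0.0000, 0.0000]  mean=0.2623  Neff=2.7704  idx=[4, 4, 5, 5, 5, 5, 5, 5, 6, 6, 7]
step 2: w=[0.5000, 0.5000, 0.0000, 0.0000, 0.0000, 0.0000, 0.0000, 0.0000, 0.0000, 0.0000, 0.0000]  mean=-0.4900  Neff=2.0000  idx=[0, 0, 0, 0, 0, 0, 1, 1, 1, 1, 1]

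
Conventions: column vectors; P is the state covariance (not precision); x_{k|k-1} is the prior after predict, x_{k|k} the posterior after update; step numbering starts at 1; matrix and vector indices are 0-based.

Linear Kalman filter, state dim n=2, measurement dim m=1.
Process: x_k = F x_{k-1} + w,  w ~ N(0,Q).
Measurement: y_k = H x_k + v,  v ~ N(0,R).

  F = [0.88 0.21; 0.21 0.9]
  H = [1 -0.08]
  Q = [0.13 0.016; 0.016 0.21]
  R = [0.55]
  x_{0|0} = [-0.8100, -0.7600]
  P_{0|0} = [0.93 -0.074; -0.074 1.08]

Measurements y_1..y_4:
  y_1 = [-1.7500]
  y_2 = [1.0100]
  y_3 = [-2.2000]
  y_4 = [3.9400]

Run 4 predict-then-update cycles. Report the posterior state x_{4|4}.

step 1: x^-=[-0.8724, -0.8541]  P^-=[0.8705 0.3301; 0.3301 1.0978]  S=[1.3747]  K=[0.6140; 0.1762]  nu=[-0.9459]  x^+=[-1.4532, -1.0208]  P^+=[0.3522 0.1813; 0.1813 1.0551]
step 2: x^-=[-1.4932, -1.2239]  P^-=[0.5163 0.4321; 0.4321 1.1487]  S=[1.0045]  K=[0.4796; 0.3387]  nu=[2.4053]  x^+=[-0.3397, -0.4092]  P^+=[0.2853 0.2690; 0.2690 1.0335]
step 3: x^-=[-0.3849, -0.4396]  P^-=[0.4959 0.4889; 0.4889 1.1614]  S=[0.9751]  K=[0.4685; 0.4061]  nu=[-1.8503]  x^+=[-1.2516, -1.1911]  P^+=[0.2819 0.3034; 0.3034 1.0006]
step 4: x^-=[-1.3516, -1.3348]  P^-=[0.5046 0.5109; 0.5109 1.1476]  S=[0.9802]  K=[0.4731; 0.4276]  nu=[5.1848]  x^+=[1.1013, 0.8819]  P^+=[0.2852 0.3126; 0.3126 0.9684]

x_post = [1.1013, 0.8819]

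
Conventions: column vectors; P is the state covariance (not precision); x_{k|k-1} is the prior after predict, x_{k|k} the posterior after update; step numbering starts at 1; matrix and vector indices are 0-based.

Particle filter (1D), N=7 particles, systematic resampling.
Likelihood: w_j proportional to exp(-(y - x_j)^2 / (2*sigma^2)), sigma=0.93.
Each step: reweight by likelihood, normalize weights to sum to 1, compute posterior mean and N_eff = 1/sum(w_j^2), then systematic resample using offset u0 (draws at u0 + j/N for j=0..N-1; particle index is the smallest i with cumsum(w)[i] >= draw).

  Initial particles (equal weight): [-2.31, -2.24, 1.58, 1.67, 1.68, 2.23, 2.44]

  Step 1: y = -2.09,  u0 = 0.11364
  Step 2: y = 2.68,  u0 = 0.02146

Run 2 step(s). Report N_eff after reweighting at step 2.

N_eff = 6.7550

step 1: w=[0.4960, 0.5035, 0.0002, 0.0001, 0.0001, 0.0000, 0.0000]  mean=-2.2727  Neff=2.0019  idx=[0, 0, 0, 1, 1, 1, 1]
step 2: w=[0.1114, 0.1114, 0.1114, 0.1664, 0.1664, 0.1664, 0.1664]  mean=-2.2634  Neff=6.7550  idx=[0, 1, 2, 3, 4, 5, 6]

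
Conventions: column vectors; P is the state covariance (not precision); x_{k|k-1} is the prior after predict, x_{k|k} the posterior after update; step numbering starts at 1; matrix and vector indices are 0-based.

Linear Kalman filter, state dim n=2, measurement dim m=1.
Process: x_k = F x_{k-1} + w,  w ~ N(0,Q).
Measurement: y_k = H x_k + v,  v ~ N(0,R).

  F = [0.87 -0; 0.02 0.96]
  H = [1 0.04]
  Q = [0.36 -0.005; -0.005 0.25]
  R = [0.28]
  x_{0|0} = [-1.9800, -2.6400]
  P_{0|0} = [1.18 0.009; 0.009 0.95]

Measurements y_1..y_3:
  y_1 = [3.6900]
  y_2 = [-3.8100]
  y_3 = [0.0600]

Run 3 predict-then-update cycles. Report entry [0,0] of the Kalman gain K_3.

K[0,0] = 0.6397

step 1: x^-=[-1.7226, -2.5740]  P^-=[1.2531 0.0230; 0.0230 1.1263]  S=[1.5368]  K=[0.8160; 0.0443]  nu=[5.5156]  x^+=[2.7783, -2.3296]  P^+=[0.2298 -0.0325; -0.0325 1.1233]
step 2: x^-=[2.4171, -2.1808]  P^-=[0.5339 -0.0282; -0.0282 1.2841]  S=[0.8137]  K=[0.6548; 0.0285]  nu=[-6.1399]  x^+=[-1.6031, -2.3559]  P^+=[0.1851 -0.0434; -0.0434 1.2834]
step 3: x^-=[-1.3947, -2.2937]  P^-=[0.5001 -0.0380; -0.0380 1.4312]  S=[0.7793]  K=[0.6397; 0.0247]  nu=[1.5464]  x^+=[-0.4054, -2.2555]  P^+=[0.1811 -0.0503; -0.0503 1.4307]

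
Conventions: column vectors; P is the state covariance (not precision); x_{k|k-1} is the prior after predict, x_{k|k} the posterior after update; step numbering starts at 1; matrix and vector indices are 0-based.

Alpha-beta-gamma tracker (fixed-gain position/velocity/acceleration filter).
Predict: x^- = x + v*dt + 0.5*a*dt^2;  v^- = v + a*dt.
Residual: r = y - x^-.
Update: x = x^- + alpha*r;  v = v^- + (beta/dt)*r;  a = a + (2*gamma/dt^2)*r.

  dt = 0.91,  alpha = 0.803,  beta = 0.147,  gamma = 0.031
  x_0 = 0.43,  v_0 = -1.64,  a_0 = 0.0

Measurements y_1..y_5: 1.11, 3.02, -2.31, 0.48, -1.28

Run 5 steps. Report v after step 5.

step 1: x_pred=-1.0624  r=2.1724  x^+=0.6820  v^+=-1.2891  a^+=0.1626
step 2: x_pred=-0.4237  r=3.4437  x^+=2.3416  v^+=-0.5848  a^+=0.4205
step 3: x_pred=1.9835  r=-4.2935  x^+=-1.4642  v^+=-0.8957  a^+=0.0990
step 4: x_pred=-2.2383  r=2.7183  x^+=-0.0555  v^+=-0.3665  a^+=0.3025
step 5: x_pred=-0.2638  r=-1.0162  x^+=-1.0798  v^+=-0.2554  a^+=0.2264

v_post = -0.2554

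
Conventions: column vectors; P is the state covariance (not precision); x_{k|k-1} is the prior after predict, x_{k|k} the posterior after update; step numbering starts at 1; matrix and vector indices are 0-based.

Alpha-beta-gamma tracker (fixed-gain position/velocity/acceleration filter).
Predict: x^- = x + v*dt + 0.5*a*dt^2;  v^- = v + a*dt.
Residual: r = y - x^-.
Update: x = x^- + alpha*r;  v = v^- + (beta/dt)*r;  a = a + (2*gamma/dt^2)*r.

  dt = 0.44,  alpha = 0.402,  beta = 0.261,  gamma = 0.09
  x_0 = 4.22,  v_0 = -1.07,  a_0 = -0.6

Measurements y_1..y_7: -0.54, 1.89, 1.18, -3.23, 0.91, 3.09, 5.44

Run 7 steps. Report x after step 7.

step 1: x_pred=3.6911  r=-4.2311  x^+=1.9902  v^+=-3.8438  a^+=-4.5339
step 2: x_pred=-0.1400  r=2.0300  x^+=0.6761  v^+=-4.6346  a^+=-2.6465
step 3: x_pred=-1.6193  r=2.7993  x^+=-0.4940  v^+=-4.1386  a^+=-0.0439
step 4: x_pred=-2.3192  r=-0.9108  x^+=-2.6853  v^+=-4.6981  a^+=-0.8907
step 5: x_pred=-4.8387  r=5.7487  x^+=-2.5278  v^+=-1.6800  a^+=4.4542
step 6: x_pred=-2.8358  r=5.9258  x^+=-0.4536  v^+=3.7949  a^+=9.9637
step 7: x_pred=2.1807  r=3.2593  x^+=3.4909  v^+=10.1124  a^+=12.9941

x_post = 3.4909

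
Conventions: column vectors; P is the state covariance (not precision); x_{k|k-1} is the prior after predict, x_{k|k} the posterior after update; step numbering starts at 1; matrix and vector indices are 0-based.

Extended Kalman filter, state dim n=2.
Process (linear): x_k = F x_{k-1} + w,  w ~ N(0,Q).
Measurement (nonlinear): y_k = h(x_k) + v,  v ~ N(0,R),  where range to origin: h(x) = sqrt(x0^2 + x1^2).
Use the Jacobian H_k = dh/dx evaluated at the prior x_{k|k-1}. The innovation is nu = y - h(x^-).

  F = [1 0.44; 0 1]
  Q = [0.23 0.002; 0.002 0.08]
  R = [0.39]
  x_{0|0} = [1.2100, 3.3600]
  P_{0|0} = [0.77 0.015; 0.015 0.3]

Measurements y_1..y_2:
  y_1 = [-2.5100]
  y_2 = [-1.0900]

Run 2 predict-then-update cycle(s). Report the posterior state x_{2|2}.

x_post = [0.3258, 0.4943]

step 1: x^-=[2.6884, 3.3600]  P^-=[1.0713 0.1490; 0.1490 0.3800]  H_jac=[0.6248 0.7808]  S=[1.1852]  K=[0.6629; 0.3289]  nu=[-6.8131]  x^+=[-1.8278, 1.1192]  P^+=[0.5505 -0.1094; -0.1094 0.2518]
step 2: x^-=[-1.3354, 1.1192]  P^-=[0.7330 0.0034; 0.0034 0.3318]  H_jac=[-0.7664 0.6423]  S=[0.9541]  K=[-0.5865; 0.2206]  nu=[-2.8324]  x^+=[0.3258, 0.4943]  P^+=[0.4048 0.1269; 0.1269 0.2853]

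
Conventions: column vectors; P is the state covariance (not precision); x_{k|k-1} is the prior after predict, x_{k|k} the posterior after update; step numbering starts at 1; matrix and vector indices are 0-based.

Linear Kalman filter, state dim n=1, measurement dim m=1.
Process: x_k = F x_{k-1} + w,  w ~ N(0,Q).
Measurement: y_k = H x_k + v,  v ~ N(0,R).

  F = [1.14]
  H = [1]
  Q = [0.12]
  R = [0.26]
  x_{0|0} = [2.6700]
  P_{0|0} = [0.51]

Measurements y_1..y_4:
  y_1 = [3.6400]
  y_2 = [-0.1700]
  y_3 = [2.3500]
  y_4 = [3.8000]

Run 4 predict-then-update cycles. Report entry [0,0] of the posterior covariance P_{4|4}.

P_post[0,0] = 0.1406

step 1: x^-=[3.0438]  P^-=[0.7828]  S=[1.0428]  K=[0.7507]  nu=[0.5962]  x^+=[3.4913]  P^+=[0.1952]
step 2: x^-=[3.9801]  P^-=[0.3736]  S=[0.6336]  K=[0.5897]  nu=[-4.1501]  x^+=[1.5329]  P^+=[0.1533]
step 3: x^-=[1.7475]  P^-=[0.3192]  S=[0.5792]  K=[0.5511]  nu=[0.6025]  x^+=[2.0796]  P^+=[0.1433]
step 4: x^-=[2.3707]  P^-=[0.3062]  S=[0.5662]  K=[0.5408]  nu=[1.4293]  x^+=[3.1437]  P^+=[0.1406]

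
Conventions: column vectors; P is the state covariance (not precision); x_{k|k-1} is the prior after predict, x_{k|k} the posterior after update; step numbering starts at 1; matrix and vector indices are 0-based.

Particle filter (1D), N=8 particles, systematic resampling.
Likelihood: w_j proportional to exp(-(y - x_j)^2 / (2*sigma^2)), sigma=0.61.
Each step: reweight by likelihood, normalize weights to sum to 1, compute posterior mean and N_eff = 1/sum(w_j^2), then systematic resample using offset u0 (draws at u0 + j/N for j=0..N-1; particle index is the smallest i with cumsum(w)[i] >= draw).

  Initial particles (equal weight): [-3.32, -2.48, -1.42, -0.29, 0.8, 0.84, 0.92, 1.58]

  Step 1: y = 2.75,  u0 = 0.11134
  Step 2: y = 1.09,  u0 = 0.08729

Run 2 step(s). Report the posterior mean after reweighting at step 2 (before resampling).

step 1: w=[0.0000, 0.0000, 0.0000, 0.0000, 0.0329, 0.0405, 0.0605, 0.8660]  mean=1.4844  Neff=1.3221  idx=[6, 7, 7, 7, 7, 7, 7, 7]
step 2: w=[0.1595, 0.1201, 0.1201, 0.1201, 0.1201, 0.1201, 0.1201, 0.1201]  mean=1.4747  Neff=7.9140  idx=[0, 1, 2, 3, 4, 5, 6, 7]

post_mean = 1.4747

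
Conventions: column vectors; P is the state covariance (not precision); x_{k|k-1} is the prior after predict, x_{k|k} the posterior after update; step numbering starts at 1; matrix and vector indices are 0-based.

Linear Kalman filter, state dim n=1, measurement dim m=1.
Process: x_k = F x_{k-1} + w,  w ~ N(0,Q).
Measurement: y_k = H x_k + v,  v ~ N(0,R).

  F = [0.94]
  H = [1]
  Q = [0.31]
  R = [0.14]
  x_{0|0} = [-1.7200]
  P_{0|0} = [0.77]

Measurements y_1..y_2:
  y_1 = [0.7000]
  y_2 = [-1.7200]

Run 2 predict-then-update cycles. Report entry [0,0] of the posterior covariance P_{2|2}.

step 1: x^-=[-1.6168]  P^-=[0.9904]  S=[1.1304]  K=[0.8761]  nu=[2.3168]  x^+=[0.4131]  P^+=[0.1227]
step 2: x^-=[0.3883]  P^-=[0.4184]  S=[0.5584]  K=[0.7493]  nu=[-2.1083]  x^+=[-1.1914]  P^+=[0.1049]

P_post[0,0] = 0.1049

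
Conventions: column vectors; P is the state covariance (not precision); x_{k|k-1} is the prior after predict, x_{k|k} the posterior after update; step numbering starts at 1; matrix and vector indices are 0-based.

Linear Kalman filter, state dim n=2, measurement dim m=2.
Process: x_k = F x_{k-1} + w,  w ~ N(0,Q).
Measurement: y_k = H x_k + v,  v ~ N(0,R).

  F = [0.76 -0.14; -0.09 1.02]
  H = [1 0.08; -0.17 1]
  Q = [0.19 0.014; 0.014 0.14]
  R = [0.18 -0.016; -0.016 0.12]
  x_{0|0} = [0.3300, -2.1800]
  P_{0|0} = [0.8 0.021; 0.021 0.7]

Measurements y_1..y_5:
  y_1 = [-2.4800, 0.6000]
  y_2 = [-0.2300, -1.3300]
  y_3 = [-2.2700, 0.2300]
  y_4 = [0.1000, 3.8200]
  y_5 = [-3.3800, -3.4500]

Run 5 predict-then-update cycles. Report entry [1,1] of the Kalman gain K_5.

K[1,1] = 0.6456

step 1: x^-=[0.5560, -2.2533]  P^-=[0.6613 -0.1241; -0.1241 0.8709]  S=[0.8270 -0.1812; -0.1812 1.0522]  K=[0.7673 -0.0927; 0.1246 0.8692]  nu=[-2.8557, 2.9478]  x^+=[-1.9085, -0.0469]  P^+=[0.1396 0.0003; 0.0003 0.1024]
step 2: x^-=[-1.4439, 0.1240]  P^-=[0.2726 -0.0099; -0.0099 0.2476]  S=[0.4526 -0.0523; -0.0523 0.3788]  K=[0.5928 -0.0666; 0.0995 0.6717]  nu=[1.2040, -1.6994]  x^+=[-0.6169, -0.8978]  P^+=[0.1077 0.0008; 0.0008 0.0792]
step 3: x^-=[-0.3432, -0.8602]  P^-=[0.2536 -0.0040; -0.0040 0.2231]  S=[0.4344 -0.0452; -0.0452 0.3518]  K=[0.5768 -0.0598; 0.0994 0.6489]  nu=[-1.8580, 1.0319]  x^+=[-1.4767, -0.3753]  P^+=[0.1047 0.0014; 0.0014 0.0765]
step 4: x^-=[-1.0697, -0.2499]  P^-=[0.2517 -0.0030; -0.0030 0.2202]  S=[0.4326 -0.0441; -0.0441 0.3485]  K=[0.5752 -0.0585; 0.0997 0.6459]  nu=[1.1897, 3.8881]  x^+=[-0.6129, 2.3801]  P^+=[0.1044 0.0015; 0.0015 0.0762]
step 5: x^-=[-0.7990, 2.4829]  P^-=[0.2514 -0.0028; -0.0028 0.2198]  S=[0.4324 -0.0439; -0.0439 0.3480]  K=[0.5751 -0.0583; 0.0997 0.6456]  nu=[-2.7796, -6.0687]  x^+=[-2.0435, -1.7121]  P^+=[0.1043 0.0015; 0.0015 0.0761]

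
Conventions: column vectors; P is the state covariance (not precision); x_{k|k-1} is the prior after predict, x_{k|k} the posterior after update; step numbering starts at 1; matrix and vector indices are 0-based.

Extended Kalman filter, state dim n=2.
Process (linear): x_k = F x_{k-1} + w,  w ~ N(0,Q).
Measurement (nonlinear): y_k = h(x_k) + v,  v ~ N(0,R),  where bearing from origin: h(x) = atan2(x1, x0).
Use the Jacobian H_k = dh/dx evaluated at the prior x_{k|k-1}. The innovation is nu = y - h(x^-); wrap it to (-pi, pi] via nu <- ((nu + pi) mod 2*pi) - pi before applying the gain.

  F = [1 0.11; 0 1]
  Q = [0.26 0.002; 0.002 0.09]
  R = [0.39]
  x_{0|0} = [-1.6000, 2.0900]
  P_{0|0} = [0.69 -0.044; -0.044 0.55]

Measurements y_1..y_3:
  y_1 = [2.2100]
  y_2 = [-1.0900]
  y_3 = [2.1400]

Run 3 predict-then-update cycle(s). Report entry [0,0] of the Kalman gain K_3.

K[0,0] = -0.2375

step 1: x^-=[-1.3701, 2.0900]  P^-=[0.9470 0.0185; 0.0185 0.6400]  H_jac=[-0.3347 -0.2194]  S=[0.5296]  K=[-0.6061; -0.2768]  nu=[0.0589]  x^+=[-1.4058, 2.0737]  P^+=[0.7524 -0.0703; -0.0703 0.5994]
step 2: x^-=[-1.1777, 2.0737]  P^-=[1.0042 -0.0024; -0.0024 0.6894]  H_jac=[-0.3646 -0.2071]  S=[0.5527]  K=[-0.6616; -0.2567]  nu=[3.1059]  x^+=[-3.2325, 1.2764]  P^+=[0.7623 -0.0963; -0.0963 0.6530]
step 3: x^-=[-3.0921, 1.2764]  P^-=[1.0090 -0.0225; -0.0225 0.7430]  H_jac=[-0.1141 -0.2763]  S=[0.4584]  K=[-0.2375; -0.4422]  nu=[-0.6101]  x^+=[-2.9472, 1.5462]  P^+=[0.9832 -0.0706; -0.0706 0.6533]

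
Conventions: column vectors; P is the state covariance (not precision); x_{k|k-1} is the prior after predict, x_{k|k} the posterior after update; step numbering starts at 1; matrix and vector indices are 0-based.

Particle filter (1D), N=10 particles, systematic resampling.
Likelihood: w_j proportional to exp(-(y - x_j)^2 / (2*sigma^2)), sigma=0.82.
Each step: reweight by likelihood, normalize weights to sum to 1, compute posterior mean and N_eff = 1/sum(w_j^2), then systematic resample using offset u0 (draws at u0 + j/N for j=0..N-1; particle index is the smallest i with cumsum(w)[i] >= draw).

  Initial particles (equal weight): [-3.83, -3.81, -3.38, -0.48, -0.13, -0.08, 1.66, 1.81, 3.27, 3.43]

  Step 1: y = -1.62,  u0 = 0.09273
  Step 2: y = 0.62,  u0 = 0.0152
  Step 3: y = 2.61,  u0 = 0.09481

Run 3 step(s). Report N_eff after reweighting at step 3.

step 1: w=[0.0294, 0.0314, 0.1112, 0.4232, 0.2135, 0.1907, 0.0004, 0.0002, 0.0000, 0.0000]  mean=-0.8535  Neff=3.6327  idx=[2, 3, 3, 3, 3, 3, 4, 4, 5, 5]
step 2: w=[0.0000, 0.0858, 0.0858, 0.0858, 0.0858, 0.0858, 0.1389, 0.1389, 0.1466, 0.1466]  mean=-0.2655  Neff=8.4481  idx=[1, 2, 3, 4, 5, 6, 7, 8, 8, 9]
step 3: w=[0.0324, 0.0324, 0.0324, 0.0324, 0.0324, 0.1478, 0.1478, 0.1808, 0.1808, 0.1808]  mean=-0.1596  Neff=6.8026  idx=[2, 5, 5, 6, 7, 7, 8, 8, 9, 9]

N_eff = 6.8026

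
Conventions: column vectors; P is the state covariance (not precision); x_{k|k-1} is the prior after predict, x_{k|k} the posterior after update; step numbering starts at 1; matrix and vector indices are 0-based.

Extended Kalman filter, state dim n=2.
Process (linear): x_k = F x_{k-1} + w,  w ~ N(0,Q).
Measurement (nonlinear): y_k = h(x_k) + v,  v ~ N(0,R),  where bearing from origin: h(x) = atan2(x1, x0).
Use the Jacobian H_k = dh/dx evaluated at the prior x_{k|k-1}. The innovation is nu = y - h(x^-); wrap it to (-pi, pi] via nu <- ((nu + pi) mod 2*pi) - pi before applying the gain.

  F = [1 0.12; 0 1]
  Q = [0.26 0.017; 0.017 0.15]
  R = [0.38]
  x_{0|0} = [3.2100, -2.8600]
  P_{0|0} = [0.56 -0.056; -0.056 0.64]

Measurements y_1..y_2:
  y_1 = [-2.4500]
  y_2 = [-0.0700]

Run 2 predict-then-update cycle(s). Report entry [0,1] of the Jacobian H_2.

step 1: x^-=[2.8668, -2.8600]  P^-=[0.8158 0.0378; 0.0378 0.7900]  H_jac=[0.1744 0.1748]  S=[0.4313]  K=[0.3452; 0.3355]  nu=[-1.6658]  x^+=[2.2917, -3.4189]  P^+=[0.7644 -0.0122; -0.0122 0.7414]
step 2: x^-=[1.8814, -3.4189]  P^-=[1.0321 0.0938; 0.0938 0.8914]  H_jac=[0.2245 0.1235]  S=[0.4508]  K=[0.5397; 0.2910]  nu=[0.9977]  x^+=[2.4199, -3.1286]  P^+=[0.9008 0.0230; 0.0230 0.8533]

H_jac[0,1] = 0.1235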